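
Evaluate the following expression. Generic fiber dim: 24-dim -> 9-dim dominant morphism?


dim(fiber)=dim(X)-dim(Y)=24-9=15


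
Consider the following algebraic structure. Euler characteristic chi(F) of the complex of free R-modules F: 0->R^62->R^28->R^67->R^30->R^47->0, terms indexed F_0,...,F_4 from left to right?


chi = sum (-1)^i * rank:
(-1)^0*62=62
(-1)^1*28=-28
(-1)^2*67=67
(-1)^3*30=-30
(-1)^4*47=47
chi=118


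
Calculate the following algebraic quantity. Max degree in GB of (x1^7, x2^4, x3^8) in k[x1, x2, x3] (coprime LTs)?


Pure powers, coprime LTs => already GB.
Degrees: 7, 4, 8
Max=8


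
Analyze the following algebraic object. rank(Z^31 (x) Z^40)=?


rank(M(x)N) = rank(M)*rank(N)
31*40 = 1240


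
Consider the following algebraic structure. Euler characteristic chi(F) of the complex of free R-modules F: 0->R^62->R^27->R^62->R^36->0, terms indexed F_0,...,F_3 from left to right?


chi = sum (-1)^i * rank:
(-1)^0*62=62
(-1)^1*27=-27
(-1)^2*62=62
(-1)^3*36=-36
chi=61


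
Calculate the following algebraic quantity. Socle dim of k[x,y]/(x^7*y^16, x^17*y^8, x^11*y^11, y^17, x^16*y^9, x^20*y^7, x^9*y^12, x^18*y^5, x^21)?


Socle = ann(m) = span of standard monomials u with x*u, y*u in I (staircase corners).
Redundant generators: x^20*y^7
Minimal generators: x^21, x^18*y^5, x^17*y^8, x^16*y^9, x^11*y^11, x^9*y^12, x^7*y^16, y^17
Corners: x^6y^16, x^8y^15, x^10y^11, x^15y^10, x^16y^8, x^17y^7, x^20y^4
Socle dim=7


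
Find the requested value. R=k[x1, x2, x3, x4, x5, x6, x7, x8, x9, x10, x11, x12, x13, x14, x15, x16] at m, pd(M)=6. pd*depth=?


pd+depth=16
depth=16-6=10
pd*depth=6*10=60


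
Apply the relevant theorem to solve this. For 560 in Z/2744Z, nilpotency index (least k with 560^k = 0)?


560^k mod 2744:
k=1: 560
k=2: 784
k=3: 0
First zero at k = 3


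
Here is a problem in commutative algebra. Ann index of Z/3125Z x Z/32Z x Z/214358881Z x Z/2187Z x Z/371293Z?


Exponent = lcm of the cyclic orders; pairwise coprime => product.
5^5*2^5*11^8*3^7*13^5=3125*32*214358881*2187*371293=17406322503085187100000


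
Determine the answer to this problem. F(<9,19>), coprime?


gcd(9,19)=1 => F=ab-a-b=9*19-9-19=171-28=143


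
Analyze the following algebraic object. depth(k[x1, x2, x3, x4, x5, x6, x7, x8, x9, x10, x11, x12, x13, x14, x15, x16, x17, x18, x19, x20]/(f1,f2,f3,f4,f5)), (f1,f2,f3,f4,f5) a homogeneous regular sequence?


depth(R)=20
depth(R/I)=20-5=15


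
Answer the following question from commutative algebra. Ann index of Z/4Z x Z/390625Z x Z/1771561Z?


Exponent = lcm of the cyclic orders; pairwise coprime => product.
2^2*5^8*11^6=4*390625*1771561=2768064062500


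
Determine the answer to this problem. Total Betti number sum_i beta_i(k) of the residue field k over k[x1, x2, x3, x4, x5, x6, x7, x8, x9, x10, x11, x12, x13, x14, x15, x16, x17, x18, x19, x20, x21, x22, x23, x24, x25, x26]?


Koszul resolution: beta_i(k)=C(n,i), n=26
sum_i C(26,i) = 2^26 = 67108864


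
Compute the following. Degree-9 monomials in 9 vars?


C(d+n-1,n-1)=C(17,8)=24310


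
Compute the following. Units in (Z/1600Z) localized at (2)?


Local ring = Z/64Z.
phi(64) = 2^5*(2-1) = 32


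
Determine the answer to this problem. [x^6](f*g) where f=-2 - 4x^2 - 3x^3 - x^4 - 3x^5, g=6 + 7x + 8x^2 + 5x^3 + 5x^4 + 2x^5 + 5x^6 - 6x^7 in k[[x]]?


[x^6] = sum a_i*b_j, i+j=6
  -2*5=-10
  -4*5=-20
  -3*5=-15
  -1*8=-8
  -3*7=-21
Sum=-74


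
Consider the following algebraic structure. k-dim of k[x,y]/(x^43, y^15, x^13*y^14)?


k[x,y]/I, I = (x^43, y^15, x^13*y^14)
Rect: 43x15=645. Corner: (43-13)x(15-14)=30.
dim = 645-30 = 615


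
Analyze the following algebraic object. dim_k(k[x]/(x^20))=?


Basis: 1,x,...,x^19
dim=20


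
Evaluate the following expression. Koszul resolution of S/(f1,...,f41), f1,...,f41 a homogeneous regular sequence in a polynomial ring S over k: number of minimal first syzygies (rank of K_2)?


Regular sequence => Koszul complex is the minimal free resolution.
Syz_1 minimally generated by Koszul relations f_i*e_j - f_j*e_i (i<j): mu(Syz_1) = beta_2 = C(m,2) = m(m-1)/2
m=41
41*40/2 = 820


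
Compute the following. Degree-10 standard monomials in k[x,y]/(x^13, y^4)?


k[x,y], I = (x^13, y^4), d = 10
Need i < 13 and d-i < 4.
Range: 7 <= i <= 10.
H(10) = 4


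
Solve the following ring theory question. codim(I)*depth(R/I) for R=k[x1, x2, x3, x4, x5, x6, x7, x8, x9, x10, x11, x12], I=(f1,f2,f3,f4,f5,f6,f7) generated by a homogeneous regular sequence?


codim=7, depth=dim(R/I)=12-7=5
Product=7*5=35


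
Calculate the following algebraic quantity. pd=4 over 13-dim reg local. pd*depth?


pd+depth=13
depth=13-4=9
pd*depth=4*9=36


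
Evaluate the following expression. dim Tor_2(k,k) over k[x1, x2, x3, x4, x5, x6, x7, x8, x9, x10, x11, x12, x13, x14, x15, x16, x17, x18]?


Koszul: C(n,i)=C(18,2)=153


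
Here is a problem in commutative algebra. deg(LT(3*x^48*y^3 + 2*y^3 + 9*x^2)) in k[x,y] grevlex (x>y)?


LT: 3*x^48*y^3
deg_x=48, deg_y=3
Total=48+3=51


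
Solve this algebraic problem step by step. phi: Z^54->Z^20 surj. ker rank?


rank(ker) = 54-20 = 34


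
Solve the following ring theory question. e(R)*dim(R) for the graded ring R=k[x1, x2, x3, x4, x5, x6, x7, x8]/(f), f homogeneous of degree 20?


e(R)=deg(f)=20, dim(R)=8-1=7
e*dim=20*7=140


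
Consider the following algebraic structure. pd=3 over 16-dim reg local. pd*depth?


pd+depth=16
depth=16-3=13
pd*depth=3*13=39


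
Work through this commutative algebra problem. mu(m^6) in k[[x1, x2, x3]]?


C(n+d-1,d)=C(8,6)=28


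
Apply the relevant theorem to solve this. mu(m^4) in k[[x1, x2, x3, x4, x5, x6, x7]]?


C(n+d-1,d)=C(10,4)=210


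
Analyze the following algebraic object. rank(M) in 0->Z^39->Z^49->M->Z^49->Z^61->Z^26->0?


Alt sum=0:
(-1)^0*39 + (-1)^1*49 + (-1)^2*? + (-1)^3*49 + (-1)^4*61 + (-1)^5*26=0
rank(M)=24


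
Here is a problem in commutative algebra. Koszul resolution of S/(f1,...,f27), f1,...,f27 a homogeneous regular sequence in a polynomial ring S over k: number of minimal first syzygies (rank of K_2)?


Regular sequence => Koszul complex is the minimal free resolution.
Syz_1 minimally generated by Koszul relations f_i*e_j - f_j*e_i (i<j): mu(Syz_1) = beta_2 = C(m,2) = m(m-1)/2
m=27
27*26/2 = 351


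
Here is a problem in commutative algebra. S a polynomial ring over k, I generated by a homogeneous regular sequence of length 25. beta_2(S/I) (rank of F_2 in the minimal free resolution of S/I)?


Regular sequence => Koszul complex is the minimal free resolution.
Syz_1 minimally generated by Koszul relations f_i*e_j - f_j*e_i (i<j): mu(Syz_1) = beta_2 = C(m,2) = m(m-1)/2
m=25
25*24/2 = 300


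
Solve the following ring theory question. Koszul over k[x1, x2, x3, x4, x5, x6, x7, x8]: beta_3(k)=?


C(n,i)=C(8,3)=56


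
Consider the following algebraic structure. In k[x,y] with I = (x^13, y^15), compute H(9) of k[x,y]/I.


k[x,y], I = (x^13, y^15), d = 9
Need i < 13 and d-i < 15.
Range: 0 <= i <= 9.
H(9) = 10


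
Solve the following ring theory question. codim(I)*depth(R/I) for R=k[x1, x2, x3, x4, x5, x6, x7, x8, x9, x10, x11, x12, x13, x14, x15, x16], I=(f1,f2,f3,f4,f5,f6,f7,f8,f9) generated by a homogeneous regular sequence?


codim=9, depth=dim(R/I)=16-9=7
Product=9*7=63


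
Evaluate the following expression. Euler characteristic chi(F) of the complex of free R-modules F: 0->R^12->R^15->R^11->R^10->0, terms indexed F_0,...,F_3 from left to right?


chi = sum (-1)^i * rank:
(-1)^0*12=12
(-1)^1*15=-15
(-1)^2*11=11
(-1)^3*10=-10
chi=-2


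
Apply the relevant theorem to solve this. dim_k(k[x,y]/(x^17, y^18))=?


Basis: x^i*y^j, i<17, j<18
17*18=306


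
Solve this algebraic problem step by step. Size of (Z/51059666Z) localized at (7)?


7-primary part: 51059666=7^7*62
Size=7^7=823543


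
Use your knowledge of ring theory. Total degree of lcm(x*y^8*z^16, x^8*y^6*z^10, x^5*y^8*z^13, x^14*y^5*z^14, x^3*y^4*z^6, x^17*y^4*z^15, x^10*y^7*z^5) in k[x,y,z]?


lcm = componentwise max:
x: max(1,8,5,14,3,17,10)=17
y: max(8,6,8,5,4,4,7)=8
z: max(16,10,13,14,6,15,5)=16
Total=17+8+16=41


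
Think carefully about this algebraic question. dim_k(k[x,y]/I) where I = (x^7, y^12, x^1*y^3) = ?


k[x,y]/I, I = (x^7, y^12, x^1*y^3)
Rect: 7x12=84. Corner: (7-1)x(12-3)=54.
dim = 84-54 = 30


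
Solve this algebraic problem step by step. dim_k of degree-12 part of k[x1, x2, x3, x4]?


C(d+n-1,n-1)=C(15,3)=455


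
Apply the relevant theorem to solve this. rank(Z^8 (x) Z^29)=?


rank(M(x)N) = rank(M)*rank(N)
8*29 = 232


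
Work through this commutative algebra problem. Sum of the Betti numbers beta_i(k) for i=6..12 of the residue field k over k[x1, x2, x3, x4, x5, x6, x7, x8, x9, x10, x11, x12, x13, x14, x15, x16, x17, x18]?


Koszul resolution: beta_i(k)=C(n,i), n=18
C(18,6)=18564, C(18,7)=31824, C(18,8)=43758, C(18,9)=48620, C(18,10)=43758, C(18,11)=31824, C(18,12)=18564
Sum=236912


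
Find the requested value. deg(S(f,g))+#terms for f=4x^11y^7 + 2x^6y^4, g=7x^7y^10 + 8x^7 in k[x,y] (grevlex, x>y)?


LT(f)=4x^11y^7, LT(g)=7x^7y^10
lcm(LM)=x^11y^10
S(f,g) (scaled by 28 to clear denominators) = 7y^3*f - 4x^4*g = 14x^6y^7 - 32x^11
2 terms, deg 13.
13+2=15


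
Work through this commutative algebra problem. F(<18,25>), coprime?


gcd(18,25)=1 => F=ab-a-b=18*25-18-25=450-43=407


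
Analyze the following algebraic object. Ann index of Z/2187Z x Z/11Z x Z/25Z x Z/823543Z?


Exponent = lcm of the cyclic orders; pairwise coprime => product.
3^7*11^1*5^2*7^7=2187*11*25*823543=495299348775


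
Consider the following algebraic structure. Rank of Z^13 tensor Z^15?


rank(M(x)N) = rank(M)*rank(N)
13*15 = 195


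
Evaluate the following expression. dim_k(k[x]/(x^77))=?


Basis: 1,x,...,x^76
dim=77


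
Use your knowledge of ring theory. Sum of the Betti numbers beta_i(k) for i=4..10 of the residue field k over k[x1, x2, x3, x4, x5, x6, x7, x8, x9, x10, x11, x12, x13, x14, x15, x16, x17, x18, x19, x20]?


Koszul resolution: beta_i(k)=C(n,i), n=20
C(20,4)=4845, C(20,5)=15504, C(20,6)=38760, C(20,7)=77520, C(20,8)=125970, C(20,9)=167960, C(20,10)=184756
Sum=615315


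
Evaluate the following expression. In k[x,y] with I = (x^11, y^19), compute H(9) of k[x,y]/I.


k[x,y], I = (x^11, y^19), d = 9
Need i < 11 and d-i < 19.
Range: 0 <= i <= 9.
H(9) = 10


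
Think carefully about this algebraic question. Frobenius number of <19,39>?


gcd(19,39)=1 => F=ab-a-b=19*39-19-39=741-58=683


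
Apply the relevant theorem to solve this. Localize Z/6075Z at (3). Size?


3-primary part: 6075=3^5*25
Size=3^5=243


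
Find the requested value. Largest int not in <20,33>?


gcd(20,33)=1 => F=ab-a-b=20*33-20-33=660-53=607


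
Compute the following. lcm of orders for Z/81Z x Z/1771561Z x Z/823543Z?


Exponent = lcm of the cyclic orders; pairwise coprime => product.
3^4*11^6*7^7=81*1771561*823543=118175489510463


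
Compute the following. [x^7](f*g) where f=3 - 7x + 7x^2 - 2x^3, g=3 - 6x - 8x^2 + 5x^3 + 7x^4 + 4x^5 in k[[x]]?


[x^7] = sum a_i*b_j, i+j=7
  7*4=28
  -2*7=-14
Sum=14


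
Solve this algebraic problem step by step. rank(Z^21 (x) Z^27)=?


rank(M(x)N) = rank(M)*rank(N)
21*27 = 567


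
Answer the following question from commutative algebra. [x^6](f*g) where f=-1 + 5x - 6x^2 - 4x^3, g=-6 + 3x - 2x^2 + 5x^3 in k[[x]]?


[x^6] = sum a_i*b_j, i+j=6
  -4*5=-20
Sum=-20


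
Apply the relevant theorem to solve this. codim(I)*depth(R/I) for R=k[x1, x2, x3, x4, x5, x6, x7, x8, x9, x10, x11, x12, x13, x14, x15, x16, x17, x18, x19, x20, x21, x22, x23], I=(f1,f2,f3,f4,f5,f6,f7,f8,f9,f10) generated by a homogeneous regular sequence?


codim=10, depth=dim(R/I)=23-10=13
Product=10*13=130


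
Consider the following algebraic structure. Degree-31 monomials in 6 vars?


C(d+n-1,n-1)=C(36,5)=376992


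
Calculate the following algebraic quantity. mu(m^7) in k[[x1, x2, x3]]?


C(n+d-1,d)=C(9,7)=36


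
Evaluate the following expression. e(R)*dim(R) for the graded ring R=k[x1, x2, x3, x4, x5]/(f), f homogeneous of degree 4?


e(R)=deg(f)=4, dim(R)=5-1=4
e*dim=4*4=16


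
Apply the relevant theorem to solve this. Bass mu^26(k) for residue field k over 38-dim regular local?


C(n,i)=C(38,26)=2707475148


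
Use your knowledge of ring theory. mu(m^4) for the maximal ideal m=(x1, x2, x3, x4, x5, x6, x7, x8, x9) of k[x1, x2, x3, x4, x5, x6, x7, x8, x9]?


Graded Nakayama: mu(m^d) = dim_k (m^d/m^(d+1)) = #degree-4 monomials in 9 vars
C(n+d-1,d)=C(12,4)=495


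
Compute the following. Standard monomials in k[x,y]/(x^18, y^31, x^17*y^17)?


k[x,y]/I, I = (x^18, y^31, x^17*y^17)
Rect: 18x31=558. Corner: (18-17)x(31-17)=14.
dim = 558-14 = 544


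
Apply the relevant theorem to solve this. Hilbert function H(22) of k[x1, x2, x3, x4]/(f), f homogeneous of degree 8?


C(25,3)-C(17,3)=2300-680=1620


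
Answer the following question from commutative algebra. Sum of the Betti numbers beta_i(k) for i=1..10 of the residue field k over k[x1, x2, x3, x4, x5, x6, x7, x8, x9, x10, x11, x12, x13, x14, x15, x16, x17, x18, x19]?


Koszul resolution: beta_i(k)=C(n,i), n=19
C(19,1)=19, C(19,2)=171, C(19,3)=969, C(19,4)=3876, C(19,5)=11628, C(19,6)=27132, C(19,7)=50388, C(19,8)=75582, C(19,9)=92378, C(19,10)=92378
Sum=354521


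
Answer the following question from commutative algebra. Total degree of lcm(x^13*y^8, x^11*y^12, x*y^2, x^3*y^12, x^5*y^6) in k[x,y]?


lcm = componentwise max:
x: max(13,11,1,3,5)=13
y: max(8,12,2,12,6)=12
Total=13+12=25


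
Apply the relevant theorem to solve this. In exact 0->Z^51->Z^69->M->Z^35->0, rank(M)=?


Alt sum=0:
(-1)^0*51 + (-1)^1*69 + (-1)^2*? + (-1)^3*35=0
rank(M)=53


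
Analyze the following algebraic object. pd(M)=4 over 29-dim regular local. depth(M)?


pd+depth=depth(R)=29
depth=29-4=25


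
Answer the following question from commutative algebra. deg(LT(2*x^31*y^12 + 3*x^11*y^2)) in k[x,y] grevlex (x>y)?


LT: 2*x^31*y^12
deg_x=31, deg_y=12
Total=31+12=43


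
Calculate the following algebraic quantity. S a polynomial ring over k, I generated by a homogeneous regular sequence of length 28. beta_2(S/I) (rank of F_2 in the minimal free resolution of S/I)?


Regular sequence => Koszul complex is the minimal free resolution.
Syz_1 minimally generated by Koszul relations f_i*e_j - f_j*e_i (i<j): mu(Syz_1) = beta_2 = C(m,2) = m(m-1)/2
m=28
28*27/2 = 378


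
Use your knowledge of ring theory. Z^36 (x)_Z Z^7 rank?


rank(M(x)N) = rank(M)*rank(N)
36*7 = 252


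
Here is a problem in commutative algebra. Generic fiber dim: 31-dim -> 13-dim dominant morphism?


dim(fiber)=dim(X)-dim(Y)=31-13=18


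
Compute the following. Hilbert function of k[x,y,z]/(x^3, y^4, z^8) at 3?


Need i<3, j<4, k<8 with i+j+k=3.
For each i, j ranges over max(0,3-i-7)..min(3,3-i):
  i=0: j in [0,3] -> 4
  i=1: j in [0,2] -> 3
  i=2: j in [0,1] -> 2
H(3) = 4+3+2 = 9


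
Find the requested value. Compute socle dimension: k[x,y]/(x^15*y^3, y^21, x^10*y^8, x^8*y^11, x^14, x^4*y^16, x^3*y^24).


Socle = ann(m) = span of standard monomials u with x*u, y*u in I (staircase corners).
Redundant generators: x^15*y^3, x^3*y^24
Minimal generators: x^14, x^10*y^8, x^8*y^11, x^4*y^16, y^21
Corners: x^3y^20, x^7y^15, x^9y^10, x^13y^7
Socle dim=4


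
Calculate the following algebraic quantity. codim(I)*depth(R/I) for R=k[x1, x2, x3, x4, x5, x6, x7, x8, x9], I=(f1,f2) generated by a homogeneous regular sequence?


codim=2, depth=dim(R/I)=9-2=7
Product=2*7=14


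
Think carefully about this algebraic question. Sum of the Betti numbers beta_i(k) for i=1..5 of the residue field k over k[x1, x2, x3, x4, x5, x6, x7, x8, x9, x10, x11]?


Koszul resolution: beta_i(k)=C(n,i), n=11
C(11,1)=11, C(11,2)=55, C(11,3)=165, C(11,4)=330, C(11,5)=462
Sum=1023


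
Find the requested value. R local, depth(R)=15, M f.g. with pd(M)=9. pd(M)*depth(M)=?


pd+depth=15
depth=15-9=6
pd*depth=9*6=54


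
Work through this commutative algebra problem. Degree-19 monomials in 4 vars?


C(d+n-1,n-1)=C(22,3)=1540


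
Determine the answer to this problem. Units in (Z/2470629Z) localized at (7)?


Local ring = Z/823543Z.
phi(823543) = 7^6*(7-1) = 705894


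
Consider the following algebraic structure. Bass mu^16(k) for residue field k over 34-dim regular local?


C(n,i)=C(34,16)=2203961430


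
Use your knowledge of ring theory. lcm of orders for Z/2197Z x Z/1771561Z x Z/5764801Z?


Exponent = lcm of the cyclic orders; pairwise coprime => product.
13^3*11^6*7^8=2197*1771561*5764801=22437294483721117


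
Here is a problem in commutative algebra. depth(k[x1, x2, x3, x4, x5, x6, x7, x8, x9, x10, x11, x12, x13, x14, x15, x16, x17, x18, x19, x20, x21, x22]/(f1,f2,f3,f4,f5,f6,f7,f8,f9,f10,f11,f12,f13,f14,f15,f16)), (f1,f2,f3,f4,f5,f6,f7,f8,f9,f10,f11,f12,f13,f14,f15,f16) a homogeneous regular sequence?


depth(R)=22
depth(R/I)=22-16=6


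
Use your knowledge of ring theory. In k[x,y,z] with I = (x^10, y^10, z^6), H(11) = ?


Need i<10, j<10, k<6 with i+j+k=11.
For each i, j ranges over max(0,11-i-5)..min(9,11-i):
  i=0: j in [6,9] -> 4
  i=1: j in [5,9] -> 5
  i=2: j in [4,9] -> 6
  i=3: j in [3,8] -> 6
  i=4: j in [2,7] -> 6
  i=5: j in [1,6] -> 6
  i=6: j in [0,5] -> 6
  i=7: j in [0,4] -> 5
  i=8: j in [0,3] -> 4
  i=9: j in [0,2] -> 3
H(11) = 4+5+6+6+6+6+6+5+4+3 = 51


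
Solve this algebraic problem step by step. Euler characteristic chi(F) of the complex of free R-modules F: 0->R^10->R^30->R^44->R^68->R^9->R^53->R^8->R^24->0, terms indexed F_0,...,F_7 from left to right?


chi = sum (-1)^i * rank:
(-1)^0*10=10
(-1)^1*30=-30
(-1)^2*44=44
(-1)^3*68=-68
(-1)^4*9=9
(-1)^5*53=-53
(-1)^6*8=8
(-1)^7*24=-24
chi=-104


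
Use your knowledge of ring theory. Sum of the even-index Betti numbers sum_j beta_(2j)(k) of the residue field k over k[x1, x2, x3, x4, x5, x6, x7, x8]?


Koszul resolution: beta_i(k)=C(n,i), n=8
sum_even C(8,i) = 2^(n-1) = 2^7 = 128


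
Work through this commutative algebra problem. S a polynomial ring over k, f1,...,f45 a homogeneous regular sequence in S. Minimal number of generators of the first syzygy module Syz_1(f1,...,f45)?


Regular sequence => Koszul complex is the minimal free resolution.
Syz_1 minimally generated by Koszul relations f_i*e_j - f_j*e_i (i<j): mu(Syz_1) = beta_2 = C(m,2) = m(m-1)/2
m=45
45*44/2 = 990


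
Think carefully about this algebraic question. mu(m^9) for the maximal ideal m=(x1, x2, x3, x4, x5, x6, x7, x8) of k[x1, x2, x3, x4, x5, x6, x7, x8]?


Graded Nakayama: mu(m^d) = dim_k (m^d/m^(d+1)) = #degree-9 monomials in 8 vars
C(n+d-1,d)=C(16,9)=11440


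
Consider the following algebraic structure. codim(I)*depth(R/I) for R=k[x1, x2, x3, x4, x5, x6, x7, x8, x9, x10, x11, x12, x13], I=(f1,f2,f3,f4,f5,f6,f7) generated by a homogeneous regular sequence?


codim=7, depth=dim(R/I)=13-7=6
Product=7*6=42


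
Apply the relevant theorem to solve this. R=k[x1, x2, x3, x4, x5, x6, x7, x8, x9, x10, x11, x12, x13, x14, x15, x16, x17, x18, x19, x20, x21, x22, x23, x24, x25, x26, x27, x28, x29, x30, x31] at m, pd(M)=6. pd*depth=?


pd+depth=31
depth=31-6=25
pd*depth=6*25=150


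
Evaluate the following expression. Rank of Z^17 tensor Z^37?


rank(M(x)N) = rank(M)*rank(N)
17*37 = 629


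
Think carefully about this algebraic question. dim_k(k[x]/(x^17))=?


Basis: 1,x,...,x^16
dim=17


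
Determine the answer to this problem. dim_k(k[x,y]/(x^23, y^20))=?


Basis: x^i*y^j, i<23, j<20
23*20=460


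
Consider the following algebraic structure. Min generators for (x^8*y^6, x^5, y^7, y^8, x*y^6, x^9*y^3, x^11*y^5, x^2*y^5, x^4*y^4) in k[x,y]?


Remove redundant (divisible by others).
y^8 redundant.
x^8*y^6 redundant.
x^9*y^3 redundant.
x^11*y^5 redundant.
Min: x^5, x^4*y^4, x^2*y^5, x*y^6, y^7
Count=5


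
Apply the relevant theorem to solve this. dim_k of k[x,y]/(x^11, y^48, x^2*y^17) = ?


k[x,y]/I, I = (x^11, y^48, x^2*y^17)
Rect: 11x48=528. Corner: (11-2)x(48-17)=279.
dim = 528-279 = 249


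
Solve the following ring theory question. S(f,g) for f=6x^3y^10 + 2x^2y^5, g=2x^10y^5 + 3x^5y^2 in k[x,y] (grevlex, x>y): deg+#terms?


LT(f)=6x^3y^10, LT(g)=2x^10y^5
lcm(LM)=x^10y^10
S(f,g) (scaled by 12 to clear denominators) = 2x^7*f - 6y^5*g = 4x^9y^5 - 18x^5y^7
2 terms, deg 14.
14+2=16


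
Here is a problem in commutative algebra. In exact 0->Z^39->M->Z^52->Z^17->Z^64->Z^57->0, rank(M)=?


Alt sum=0:
(-1)^0*39 + (-1)^1*? + (-1)^2*52 + (-1)^3*17 + (-1)^4*64 + (-1)^5*57=0
rank(M)=81


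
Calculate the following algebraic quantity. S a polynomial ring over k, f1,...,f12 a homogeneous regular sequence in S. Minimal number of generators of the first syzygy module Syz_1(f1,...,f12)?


Regular sequence => Koszul complex is the minimal free resolution.
Syz_1 minimally generated by Koszul relations f_i*e_j - f_j*e_i (i<j): mu(Syz_1) = beta_2 = C(m,2) = m(m-1)/2
m=12
12*11/2 = 66


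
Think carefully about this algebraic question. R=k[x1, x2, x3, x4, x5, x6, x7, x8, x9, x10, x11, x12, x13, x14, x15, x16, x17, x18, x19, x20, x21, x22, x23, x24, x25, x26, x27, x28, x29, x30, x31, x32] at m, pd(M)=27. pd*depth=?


pd+depth=32
depth=32-27=5
pd*depth=27*5=135


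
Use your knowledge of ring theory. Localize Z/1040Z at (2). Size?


2-primary part: 1040=2^4*65
Size=2^4=16


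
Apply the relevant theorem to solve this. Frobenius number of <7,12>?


gcd(7,12)=1 => F=ab-a-b=7*12-7-12=84-19=65


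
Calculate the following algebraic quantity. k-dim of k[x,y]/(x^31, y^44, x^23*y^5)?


k[x,y]/I, I = (x^31, y^44, x^23*y^5)
Rect: 31x44=1364. Corner: (31-23)x(44-5)=312.
dim = 1364-312 = 1052


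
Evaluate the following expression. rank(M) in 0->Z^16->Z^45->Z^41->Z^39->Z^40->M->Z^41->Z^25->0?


Alt sum=0:
(-1)^0*16 + (-1)^1*45 + (-1)^2*41 + (-1)^3*39 + (-1)^4*40 + (-1)^5*? + (-1)^6*41 + (-1)^7*25=0
rank(M)=29


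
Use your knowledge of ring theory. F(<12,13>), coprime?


gcd(12,13)=1 => F=ab-a-b=12*13-12-13=156-25=131


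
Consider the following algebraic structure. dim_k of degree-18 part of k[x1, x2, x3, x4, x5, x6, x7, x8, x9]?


C(d+n-1,n-1)=C(26,8)=1562275


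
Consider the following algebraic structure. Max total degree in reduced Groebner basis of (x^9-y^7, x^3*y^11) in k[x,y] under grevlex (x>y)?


LT(f1)=x^9, LT(f2)=x^3y^11, lcm=x^9y^11
S(f1,f2) = y^11*f1 - x^6*f2 = -y^18
Reduced GB = {f1, f2, y^18}; degrees 9, 14, 18
Max = 18


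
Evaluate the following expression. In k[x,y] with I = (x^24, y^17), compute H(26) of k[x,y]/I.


k[x,y], I = (x^24, y^17), d = 26
Need i < 24 and d-i < 17.
Range: 10 <= i <= 23.
H(26) = 14


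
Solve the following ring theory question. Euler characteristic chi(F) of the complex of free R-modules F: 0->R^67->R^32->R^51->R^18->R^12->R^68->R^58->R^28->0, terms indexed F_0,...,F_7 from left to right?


chi = sum (-1)^i * rank:
(-1)^0*67=67
(-1)^1*32=-32
(-1)^2*51=51
(-1)^3*18=-18
(-1)^4*12=12
(-1)^5*68=-68
(-1)^6*58=58
(-1)^7*28=-28
chi=42


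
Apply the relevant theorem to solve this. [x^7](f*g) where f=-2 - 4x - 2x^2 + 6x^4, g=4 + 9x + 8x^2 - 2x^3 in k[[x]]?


[x^7] = sum a_i*b_j, i+j=7
  6*-2=-12
Sum=-12


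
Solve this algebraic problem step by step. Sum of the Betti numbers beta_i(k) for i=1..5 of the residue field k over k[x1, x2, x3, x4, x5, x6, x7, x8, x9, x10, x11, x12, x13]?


Koszul resolution: beta_i(k)=C(n,i), n=13
C(13,1)=13, C(13,2)=78, C(13,3)=286, C(13,4)=715, C(13,5)=1287
Sum=2379


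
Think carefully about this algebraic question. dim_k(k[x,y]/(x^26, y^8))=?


Basis: x^i*y^j, i<26, j<8
26*8=208


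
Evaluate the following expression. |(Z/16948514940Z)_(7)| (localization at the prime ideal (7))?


7-primary part: 16948514940=7^10*60
Size=7^10=282475249


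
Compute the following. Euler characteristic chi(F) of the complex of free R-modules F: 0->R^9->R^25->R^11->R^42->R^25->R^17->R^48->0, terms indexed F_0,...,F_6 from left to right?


chi = sum (-1)^i * rank:
(-1)^0*9=9
(-1)^1*25=-25
(-1)^2*11=11
(-1)^3*42=-42
(-1)^4*25=25
(-1)^5*17=-17
(-1)^6*48=48
chi=9


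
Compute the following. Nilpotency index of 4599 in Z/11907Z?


4599^k mod 11907:
k=1: 4599
k=2: 3969
k=3: 0
First zero at k = 3


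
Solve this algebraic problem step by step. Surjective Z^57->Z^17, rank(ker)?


rank(ker) = 57-17 = 40


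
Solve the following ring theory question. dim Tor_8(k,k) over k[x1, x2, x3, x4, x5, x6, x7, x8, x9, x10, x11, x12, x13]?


Koszul: C(n,i)=C(13,8)=1287


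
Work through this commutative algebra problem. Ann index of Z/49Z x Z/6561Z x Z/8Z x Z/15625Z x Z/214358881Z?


Exponent = lcm of the cyclic orders; pairwise coprime => product.
7^2*3^8*2^3*5^6*11^8=49*6561*8*15625*214358881=8614252786726125000


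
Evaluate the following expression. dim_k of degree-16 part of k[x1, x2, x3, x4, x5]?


C(d+n-1,n-1)=C(20,4)=4845


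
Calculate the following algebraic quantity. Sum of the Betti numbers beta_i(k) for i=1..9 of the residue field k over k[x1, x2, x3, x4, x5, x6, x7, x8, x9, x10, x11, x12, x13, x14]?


Koszul resolution: beta_i(k)=C(n,i), n=14
C(14,1)=14, C(14,2)=91, C(14,3)=364, C(14,4)=1001, C(14,5)=2002, C(14,6)=3003, C(14,7)=3432, C(14,8)=3003, C(14,9)=2002
Sum=14912


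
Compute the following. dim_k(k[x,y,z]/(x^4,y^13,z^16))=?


Basis: x^iy^jz^k, i<4,j<13,k<16
4*13*16=832


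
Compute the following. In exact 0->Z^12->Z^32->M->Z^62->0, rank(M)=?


Alt sum=0:
(-1)^0*12 + (-1)^1*32 + (-1)^2*? + (-1)^3*62=0
rank(M)=82


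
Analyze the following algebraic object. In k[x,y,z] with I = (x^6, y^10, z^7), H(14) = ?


Need i<6, j<10, k<7 with i+j+k=14.
For each i, j ranges over max(0,14-i-6)..min(9,14-i):
  i=0: j in [8,9] -> 2
  i=1: j in [7,9] -> 3
  i=2: j in [6,9] -> 4
  i=3: j in [5,9] -> 5
  i=4: j in [4,9] -> 6
  i=5: j in [3,9] -> 7
H(14) = 2+3+4+5+6+7 = 27


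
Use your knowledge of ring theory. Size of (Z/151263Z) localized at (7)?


7-primary part: 151263=7^5*9
Size=7^5=16807


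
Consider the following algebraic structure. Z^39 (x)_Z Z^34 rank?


rank(M(x)N) = rank(M)*rank(N)
39*34 = 1326


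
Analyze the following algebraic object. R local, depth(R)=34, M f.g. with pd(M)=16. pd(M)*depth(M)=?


pd+depth=34
depth=34-16=18
pd*depth=16*18=288


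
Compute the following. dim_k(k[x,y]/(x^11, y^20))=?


Basis: x^i*y^j, i<11, j<20
11*20=220


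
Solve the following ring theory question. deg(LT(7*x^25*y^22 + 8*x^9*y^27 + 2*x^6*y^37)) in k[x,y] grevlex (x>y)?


LT: 7*x^25*y^22
deg_x=25, deg_y=22
Total=25+22=47


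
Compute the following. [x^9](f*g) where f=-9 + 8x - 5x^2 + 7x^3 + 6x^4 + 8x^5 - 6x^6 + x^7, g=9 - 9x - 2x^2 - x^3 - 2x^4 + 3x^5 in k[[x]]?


[x^9] = sum a_i*b_j, i+j=9
  6*3=18
  8*-2=-16
  -6*-1=6
  1*-2=-2
Sum=6


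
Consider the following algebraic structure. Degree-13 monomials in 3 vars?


C(d+n-1,n-1)=C(15,2)=105


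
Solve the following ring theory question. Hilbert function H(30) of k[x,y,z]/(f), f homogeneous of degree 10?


C(32,2)-C(22,2)=496-231=265


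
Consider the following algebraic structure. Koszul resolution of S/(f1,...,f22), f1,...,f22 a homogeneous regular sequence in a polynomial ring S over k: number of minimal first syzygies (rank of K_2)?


Regular sequence => Koszul complex is the minimal free resolution.
Syz_1 minimally generated by Koszul relations f_i*e_j - f_j*e_i (i<j): mu(Syz_1) = beta_2 = C(m,2) = m(m-1)/2
m=22
22*21/2 = 231


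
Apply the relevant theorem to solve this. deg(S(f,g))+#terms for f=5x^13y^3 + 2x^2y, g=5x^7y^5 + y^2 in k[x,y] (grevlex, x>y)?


LT(f)=5x^13y^3, LT(g)=5x^7y^5
lcm(LM)=x^13y^5
S(f,g) (scaled by 25 to clear denominators) = 5y^2*f - 5x^6*g = -5x^6y^2 + 10x^2y^3
2 terms, deg 8.
8+2=10


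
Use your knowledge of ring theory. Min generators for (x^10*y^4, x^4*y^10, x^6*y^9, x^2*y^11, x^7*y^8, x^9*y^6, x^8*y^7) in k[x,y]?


Remove redundant (divisible by others).
Min: x^10*y^4, x^9*y^6, x^8*y^7, x^7*y^8, x^6*y^9, x^4*y^10, x^2*y^11
Count=7


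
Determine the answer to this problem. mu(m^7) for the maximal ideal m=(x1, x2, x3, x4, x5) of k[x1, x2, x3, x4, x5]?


Graded Nakayama: mu(m^d) = dim_k (m^d/m^(d+1)) = #degree-7 monomials in 5 vars
C(n+d-1,d)=C(11,7)=330


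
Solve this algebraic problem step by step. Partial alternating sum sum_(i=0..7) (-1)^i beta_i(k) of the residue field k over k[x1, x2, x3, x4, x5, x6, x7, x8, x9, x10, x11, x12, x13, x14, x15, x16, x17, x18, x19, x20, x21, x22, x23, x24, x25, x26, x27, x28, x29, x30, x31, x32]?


Koszul resolution: beta_i(k)=C(n,i), n=32
sum_(i=0..p) (-1)^i C(n,i) = (-1)^p C(n-1,p)
(-1)^7*C(31,7) = (-1)^7*2629575 = -2629575


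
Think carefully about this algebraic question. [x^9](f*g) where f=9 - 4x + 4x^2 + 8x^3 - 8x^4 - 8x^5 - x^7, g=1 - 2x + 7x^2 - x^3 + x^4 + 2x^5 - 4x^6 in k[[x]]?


[x^9] = sum a_i*b_j, i+j=9
  8*-4=-32
  -8*2=-16
  -8*1=-8
  -1*7=-7
Sum=-63


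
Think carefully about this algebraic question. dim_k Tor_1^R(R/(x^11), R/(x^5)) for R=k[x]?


Tor_1(R/I,R/J)=(I cap J)/IJ=(x^11)/(x^16)
dim=16-11=min(11,5)=5


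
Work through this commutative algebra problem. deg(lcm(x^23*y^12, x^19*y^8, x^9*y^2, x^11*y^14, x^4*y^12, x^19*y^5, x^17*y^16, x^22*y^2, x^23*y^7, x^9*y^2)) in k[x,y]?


lcm = componentwise max:
x: max(23,19,9,11,4,19,17,22,23,9)=23
y: max(12,8,2,14,12,5,16,2,7,2)=16
Total=23+16=39


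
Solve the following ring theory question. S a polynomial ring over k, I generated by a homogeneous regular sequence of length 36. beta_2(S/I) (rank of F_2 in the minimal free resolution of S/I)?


Regular sequence => Koszul complex is the minimal free resolution.
Syz_1 minimally generated by Koszul relations f_i*e_j - f_j*e_i (i<j): mu(Syz_1) = beta_2 = C(m,2) = m(m-1)/2
m=36
36*35/2 = 630


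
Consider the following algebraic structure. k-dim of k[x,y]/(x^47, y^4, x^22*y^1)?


k[x,y]/I, I = (x^47, y^4, x^22*y^1)
Rect: 47x4=188. Corner: (47-22)x(4-1)=75.
dim = 188-75 = 113


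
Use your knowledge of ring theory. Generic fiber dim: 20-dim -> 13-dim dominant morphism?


dim(fiber)=dim(X)-dim(Y)=20-13=7


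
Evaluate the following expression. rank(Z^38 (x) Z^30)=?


rank(M(x)N) = rank(M)*rank(N)
38*30 = 1140


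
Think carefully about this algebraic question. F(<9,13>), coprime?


gcd(9,13)=1 => F=ab-a-b=9*13-9-13=117-22=95


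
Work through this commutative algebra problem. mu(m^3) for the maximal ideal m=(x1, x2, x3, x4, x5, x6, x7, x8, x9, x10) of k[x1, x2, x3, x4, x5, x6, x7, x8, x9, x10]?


Graded Nakayama: mu(m^d) = dim_k (m^d/m^(d+1)) = #degree-3 monomials in 10 vars
C(n+d-1,d)=C(12,3)=220


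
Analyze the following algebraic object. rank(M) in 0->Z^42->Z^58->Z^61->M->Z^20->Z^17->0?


Alt sum=0:
(-1)^0*42 + (-1)^1*58 + (-1)^2*61 + (-1)^3*? + (-1)^4*20 + (-1)^5*17=0
rank(M)=48


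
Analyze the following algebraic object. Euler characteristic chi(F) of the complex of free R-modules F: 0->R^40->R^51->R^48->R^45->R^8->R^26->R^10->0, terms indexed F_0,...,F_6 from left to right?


chi = sum (-1)^i * rank:
(-1)^0*40=40
(-1)^1*51=-51
(-1)^2*48=48
(-1)^3*45=-45
(-1)^4*8=8
(-1)^5*26=-26
(-1)^6*10=10
chi=-16


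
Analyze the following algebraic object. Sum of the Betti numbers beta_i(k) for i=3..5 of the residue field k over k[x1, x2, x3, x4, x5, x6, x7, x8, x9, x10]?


Koszul resolution: beta_i(k)=C(n,i), n=10
C(10,3)=120, C(10,4)=210, C(10,5)=252
Sum=582


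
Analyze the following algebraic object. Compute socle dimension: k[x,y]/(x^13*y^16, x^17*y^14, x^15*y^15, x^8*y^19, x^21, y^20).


Socle = ann(m) = span of standard monomials u with x*u, y*u in I (staircase corners).
Minimal generators: x^21, x^17*y^14, x^15*y^15, x^13*y^16, x^8*y^19, y^20
Corners: x^7y^19, x^12y^18, x^14y^15, x^16y^14, x^20y^13
Socle dim=5


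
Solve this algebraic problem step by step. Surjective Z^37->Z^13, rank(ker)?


rank(ker) = 37-13 = 24


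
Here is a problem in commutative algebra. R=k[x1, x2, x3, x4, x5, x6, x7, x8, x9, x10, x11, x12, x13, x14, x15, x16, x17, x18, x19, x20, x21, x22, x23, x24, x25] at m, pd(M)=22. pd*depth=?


pd+depth=25
depth=25-22=3
pd*depth=22*3=66


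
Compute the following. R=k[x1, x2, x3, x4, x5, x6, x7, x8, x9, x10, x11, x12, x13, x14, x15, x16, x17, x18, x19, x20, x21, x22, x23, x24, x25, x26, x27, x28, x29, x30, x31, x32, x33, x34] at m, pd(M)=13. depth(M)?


pd+depth=depth(R)=34
depth=34-13=21


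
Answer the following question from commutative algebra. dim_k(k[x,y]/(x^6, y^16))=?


Basis: x^i*y^j, i<6, j<16
6*16=96


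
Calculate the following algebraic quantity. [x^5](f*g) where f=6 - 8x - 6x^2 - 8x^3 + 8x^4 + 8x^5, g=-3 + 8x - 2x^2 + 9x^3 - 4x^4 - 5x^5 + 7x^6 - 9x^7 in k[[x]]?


[x^5] = sum a_i*b_j, i+j=5
  6*-5=-30
  -8*-4=32
  -6*9=-54
  -8*-2=16
  8*8=64
  8*-3=-24
Sum=4


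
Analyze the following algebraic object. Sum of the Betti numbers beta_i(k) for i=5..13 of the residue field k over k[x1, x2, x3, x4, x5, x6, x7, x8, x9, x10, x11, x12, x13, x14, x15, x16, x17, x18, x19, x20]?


Koszul resolution: beta_i(k)=C(n,i), n=20
C(20,5)=15504, C(20,6)=38760, C(20,7)=77520, C(20,8)=125970, C(20,9)=167960, C(20,10)=184756, C(20,11)=167960, C(20,12)=125970, C(20,13)=77520
Sum=981920


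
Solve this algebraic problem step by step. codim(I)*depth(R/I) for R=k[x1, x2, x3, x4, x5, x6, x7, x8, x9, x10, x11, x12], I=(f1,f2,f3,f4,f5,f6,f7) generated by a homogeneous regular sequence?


codim=7, depth=dim(R/I)=12-7=5
Product=7*5=35


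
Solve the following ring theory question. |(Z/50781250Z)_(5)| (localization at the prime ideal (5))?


5-primary part: 50781250=5^9*26
Size=5^9=1953125


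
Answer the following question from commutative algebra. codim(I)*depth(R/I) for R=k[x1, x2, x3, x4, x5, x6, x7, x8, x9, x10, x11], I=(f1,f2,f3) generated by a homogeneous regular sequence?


codim=3, depth=dim(R/I)=11-3=8
Product=3*8=24


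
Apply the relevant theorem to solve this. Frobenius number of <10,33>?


gcd(10,33)=1 => F=ab-a-b=10*33-10-33=330-43=287


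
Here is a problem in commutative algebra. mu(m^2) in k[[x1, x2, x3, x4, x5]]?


C(n+d-1,d)=C(6,2)=15


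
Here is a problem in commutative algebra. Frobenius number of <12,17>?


gcd(12,17)=1 => F=ab-a-b=12*17-12-17=204-29=175


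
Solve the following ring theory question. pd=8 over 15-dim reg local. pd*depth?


pd+depth=15
depth=15-8=7
pd*depth=8*7=56


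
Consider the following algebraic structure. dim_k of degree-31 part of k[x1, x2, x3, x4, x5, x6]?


C(d+n-1,n-1)=C(36,5)=376992


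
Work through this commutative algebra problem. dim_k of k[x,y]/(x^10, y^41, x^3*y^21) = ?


k[x,y]/I, I = (x^10, y^41, x^3*y^21)
Rect: 10x41=410. Corner: (10-3)x(41-21)=140.
dim = 410-140 = 270


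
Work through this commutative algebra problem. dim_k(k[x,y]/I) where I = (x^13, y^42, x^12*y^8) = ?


k[x,y]/I, I = (x^13, y^42, x^12*y^8)
Rect: 13x42=546. Corner: (13-12)x(42-8)=34.
dim = 546-34 = 512


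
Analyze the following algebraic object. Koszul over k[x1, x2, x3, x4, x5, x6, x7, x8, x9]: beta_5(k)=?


C(n,i)=C(9,5)=126


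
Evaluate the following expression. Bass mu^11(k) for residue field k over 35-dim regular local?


C(n,i)=C(35,11)=417225900


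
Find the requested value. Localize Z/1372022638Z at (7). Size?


7-primary part: 1372022638=7^9*34
Size=7^9=40353607


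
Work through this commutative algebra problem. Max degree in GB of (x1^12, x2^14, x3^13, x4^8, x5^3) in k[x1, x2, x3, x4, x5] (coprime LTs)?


Pure powers, coprime LTs => already GB.
Degrees: 12, 14, 13, 8, 3
Max=14


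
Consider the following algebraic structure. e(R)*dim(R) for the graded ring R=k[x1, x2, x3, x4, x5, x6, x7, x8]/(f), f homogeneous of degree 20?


e(R)=deg(f)=20, dim(R)=8-1=7
e*dim=20*7=140


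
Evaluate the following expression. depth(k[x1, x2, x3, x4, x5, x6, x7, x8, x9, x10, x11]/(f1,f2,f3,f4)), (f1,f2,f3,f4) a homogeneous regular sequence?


depth(R)=11
depth(R/I)=11-4=7


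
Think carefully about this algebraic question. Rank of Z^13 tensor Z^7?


rank(M(x)N) = rank(M)*rank(N)
13*7 = 91


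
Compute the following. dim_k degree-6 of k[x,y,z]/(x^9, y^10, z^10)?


Need i<9, j<10, k<10 with i+j+k=6.
For each i, j ranges over max(0,6-i-9)..min(9,6-i):
  i=0: j in [0,6] -> 7
  i=1: j in [0,5] -> 6
  i=2: j in [0,4] -> 5
  i=3: j in [0,3] -> 4
  i=4: j in [0,2] -> 3
  i=5: j in [0,1] -> 2
  i=6: j in [0,0] -> 1
H(6) = 7+6+5+4+3+2+1 = 28


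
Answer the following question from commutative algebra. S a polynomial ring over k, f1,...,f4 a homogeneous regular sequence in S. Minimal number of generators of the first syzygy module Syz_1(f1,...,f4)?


Regular sequence => Koszul complex is the minimal free resolution.
Syz_1 minimally generated by Koszul relations f_i*e_j - f_j*e_i (i<j): mu(Syz_1) = beta_2 = C(m,2) = m(m-1)/2
m=4
4*3/2 = 6


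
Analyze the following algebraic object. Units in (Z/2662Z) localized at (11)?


Local ring = Z/1331Z.
phi(1331) = 11^2*(11-1) = 1210


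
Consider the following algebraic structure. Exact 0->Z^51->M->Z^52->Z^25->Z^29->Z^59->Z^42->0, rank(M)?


Alt sum=0:
(-1)^0*51 + (-1)^1*? + (-1)^2*52 + (-1)^3*25 + (-1)^4*29 + (-1)^5*59 + (-1)^6*42=0
rank(M)=90


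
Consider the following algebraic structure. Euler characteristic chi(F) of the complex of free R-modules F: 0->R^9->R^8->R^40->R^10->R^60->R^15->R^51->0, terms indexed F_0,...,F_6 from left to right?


chi = sum (-1)^i * rank:
(-1)^0*9=9
(-1)^1*8=-8
(-1)^2*40=40
(-1)^3*10=-10
(-1)^4*60=60
(-1)^5*15=-15
(-1)^6*51=51
chi=127


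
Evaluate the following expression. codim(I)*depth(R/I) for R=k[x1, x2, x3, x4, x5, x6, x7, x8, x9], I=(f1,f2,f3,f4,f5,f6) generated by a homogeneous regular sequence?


codim=6, depth=dim(R/I)=9-6=3
Product=6*3=18


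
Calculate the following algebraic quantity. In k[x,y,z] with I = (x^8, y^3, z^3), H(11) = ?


Need i<8, j<3, k<3 with i+j+k=11.
For each i, j ranges over max(0,11-i-2)..min(2,11-i):
  i=0: j in [9,2] -> 0
  i=1: j in [8,2] -> 0
  i=2: j in [7,2] -> 0
  i=3: j in [6,2] -> 0
  i=4: j in [5,2] -> 0
  i=5: j in [4,2] -> 0
  i=6: j in [3,2] -> 0
  i=7: j in [2,2] -> 1
H(11) = 0+0+0+0+0+0+0+1 = 1


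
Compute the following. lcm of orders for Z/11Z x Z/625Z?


Exponent = lcm of the cyclic orders; pairwise coprime => product.
11^1*5^4=11*625=6875


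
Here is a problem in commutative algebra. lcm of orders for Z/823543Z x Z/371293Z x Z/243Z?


Exponent = lcm of the cyclic orders; pairwise coprime => product.
7^7*13^5*3^5=823543*371293*243=74303507517057


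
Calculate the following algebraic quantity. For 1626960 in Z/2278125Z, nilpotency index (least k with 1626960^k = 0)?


1626960^k mod 2278125:
k=1: 1626960
k=2: 2119725
k=3: 148500
k=4: 1569375
k=5: 1518750
k=6: 0
First zero at k = 6


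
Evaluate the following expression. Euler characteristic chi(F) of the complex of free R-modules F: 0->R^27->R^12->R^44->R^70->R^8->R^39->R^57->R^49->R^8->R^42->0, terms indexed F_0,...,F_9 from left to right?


chi = sum (-1)^i * rank:
(-1)^0*27=27
(-1)^1*12=-12
(-1)^2*44=44
(-1)^3*70=-70
(-1)^4*8=8
(-1)^5*39=-39
(-1)^6*57=57
(-1)^7*49=-49
(-1)^8*8=8
(-1)^9*42=-42
chi=-68


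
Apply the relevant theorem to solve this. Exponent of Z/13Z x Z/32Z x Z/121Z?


Exponent = lcm of the cyclic orders; pairwise coprime => product.
13^1*2^5*11^2=13*32*121=50336


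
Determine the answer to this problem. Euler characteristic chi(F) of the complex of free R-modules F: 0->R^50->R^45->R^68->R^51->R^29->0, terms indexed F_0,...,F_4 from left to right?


chi = sum (-1)^i * rank:
(-1)^0*50=50
(-1)^1*45=-45
(-1)^2*68=68
(-1)^3*51=-51
(-1)^4*29=29
chi=51
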